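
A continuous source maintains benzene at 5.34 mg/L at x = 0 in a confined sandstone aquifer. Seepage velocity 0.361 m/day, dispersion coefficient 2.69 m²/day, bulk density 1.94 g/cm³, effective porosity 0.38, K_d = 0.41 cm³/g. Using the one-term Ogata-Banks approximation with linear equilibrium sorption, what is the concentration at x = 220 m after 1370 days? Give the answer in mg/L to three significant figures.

0.583 mg/L

Retardation factor R = 1 + ρ_b·K_d/n = 1 + 1.94 × 0.41/0.38 = 3.093.
Sorption retards both mechanisms: v_R = v/R = 0.1167 m/day, D_R = D/R = 0.8697 m²/day.
v_R·t = 0.1167 × 1370 = 159.879 m; 2√(D_R t) = 69.04 m; argument = (220 − 159.879)/69.04 = 0.8708.
C = C₀ × ½·erfc(0.8708) = 5.34 × 0.1091 = 0.583 mg/L.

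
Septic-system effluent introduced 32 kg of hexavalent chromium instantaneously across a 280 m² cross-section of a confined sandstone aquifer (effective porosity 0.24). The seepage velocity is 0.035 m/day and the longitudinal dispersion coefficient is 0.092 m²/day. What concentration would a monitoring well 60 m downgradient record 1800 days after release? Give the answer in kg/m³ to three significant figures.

0.0103 kg/m³

For an instantaneous plane source, C(x,t) = M/(n_e·A·√(4πDt)) · exp(−(x−vt)²/(4Dt)), with n_e·A the pore (flow) area.
Plume center vt = 0.035 × 1800 = 63 m, so the well at 60 m is 3 m upgradient of the peak.
√(4πDt) = 45.62 m, giving peak height M/(n_e·A·√(4πDt)) = 32/(0.24 × 280 × 45.62) = 0.01044 kg/m³.
(x−vt)²/(4Dt) = (-3)²/(4 × 0.092 × 1800) = 0.01359; exp(−0.01359) = 0.9865.
C = 0.01044 × 0.9865 = 0.0103 kg/m³.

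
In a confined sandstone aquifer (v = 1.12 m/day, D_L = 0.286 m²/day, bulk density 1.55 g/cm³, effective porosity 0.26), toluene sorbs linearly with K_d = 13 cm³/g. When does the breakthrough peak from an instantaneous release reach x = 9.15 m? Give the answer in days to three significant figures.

Retardation factor R = 1 + ρ_b·K_d/n = 1 + 1.55 × 13/0.26 = 78.50.
Sorption retards both mechanisms: v_R = v/R = 0.01427 m/day, D_R = D/R = 0.003643 m²/day.
Peak time from v_R²t² + 2D_R t − x² = 0: t = (√(D_R² + v_R²x²) − D_R)/v_R².
√(D_R² + v_R²x²) = √(0.003643² + 0.01427² × 9.15²) = 0.1306; v_R² = 0.0002036.
t = (0.1306 − 0.003643)/0.0002036 = 624 days.

624 days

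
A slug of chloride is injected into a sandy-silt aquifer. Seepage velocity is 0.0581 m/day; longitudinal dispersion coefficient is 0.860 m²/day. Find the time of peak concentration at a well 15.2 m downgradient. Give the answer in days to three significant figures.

110 days

For the 1D instantaneous-source solution, setting ∂C/∂t = 0 at fixed x gives v²t² + 2Dt − x² = 0, so t = (√(D² + v²x²) − D)/v².
√(D² + v²x²) = √(0.860² + 0.0581² × 15.2²) = 1.233; v² = 0.00337561.
t = (1.233 − 0.860)/0.00337561 = 110 days (vs. the pure-advection estimate x/v = 262 d).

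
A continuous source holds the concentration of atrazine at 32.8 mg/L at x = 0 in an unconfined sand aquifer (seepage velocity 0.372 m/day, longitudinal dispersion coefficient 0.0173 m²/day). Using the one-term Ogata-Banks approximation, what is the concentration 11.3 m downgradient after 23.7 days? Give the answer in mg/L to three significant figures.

0.100 mg/L

For a continuous step input, C/C₀ ≈ ½·erfc((x−vt)/(2√(Dt))).
vt = 0.372 × 23.7 = 8.8164 m and 2√(Dt) = 2√(0.0173 × 23.7) = 1.281 m.
Argument (x−vt)/(2√(Dt)) = (11.3 − 8.8164)/1.281 = 1.939; ½·erfc(1.939) = 0.003052.
C = 32.8 × 0.003052 = 0.100 mg/L.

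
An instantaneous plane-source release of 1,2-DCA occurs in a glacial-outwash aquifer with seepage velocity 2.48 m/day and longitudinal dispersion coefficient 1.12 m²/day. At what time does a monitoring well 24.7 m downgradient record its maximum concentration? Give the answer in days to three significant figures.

For the 1D instantaneous-source solution, setting ∂C/∂t = 0 at fixed x gives v²t² + 2Dt − x² = 0, so t = (√(D² + v²x²) − D)/v².
√(D² + v²x²) = √(1.12² + 2.48² × 24.7²) = 61.27; v² = 6.1504.
t = (61.27 − 1.12)/6.1504 = 9.78 days (vs. the pure-advection estimate x/v = 9.96 d).

9.78 days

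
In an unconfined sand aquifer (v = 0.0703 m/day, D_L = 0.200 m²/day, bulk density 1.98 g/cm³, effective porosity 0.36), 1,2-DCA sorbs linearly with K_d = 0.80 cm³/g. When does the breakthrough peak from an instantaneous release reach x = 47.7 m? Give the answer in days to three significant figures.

Retardation factor R = 1 + ρ_b·K_d/n = 1 + 1.98 × 0.80/0.36 = 5.400.
Sorption retards both mechanisms: v_R = v/R = 0.01302 m/day, D_R = D/R = 0.03704 m²/day.
Peak time from v_R²t² + 2D_R t − x² = 0: t = (√(D_R² + v_R²x²) − D_R)/v_R².
√(D_R² + v_R²x²) = √(0.03704² + 0.01302² × 47.7²) = 0.6222; v_R² = 0.0001695.
t = (0.6222 − 0.03704)/0.0001695 = 3450 days.

3450 days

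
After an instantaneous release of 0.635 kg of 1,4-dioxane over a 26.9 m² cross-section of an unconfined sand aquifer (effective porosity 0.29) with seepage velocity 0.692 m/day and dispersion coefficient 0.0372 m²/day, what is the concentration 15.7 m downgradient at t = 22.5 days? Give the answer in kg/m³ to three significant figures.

0.0250 kg/m³

For an instantaneous plane source, C(x,t) = M/(n_e·A·√(4πDt)) · exp(−(x−vt)²/(4Dt)), with n_e·A the pore (flow) area.
Plume center vt = 0.692 × 22.5 = 15.57 m, so the well at 15.7 m is 0.13 m downgradient of the peak.
√(4πDt) = 3.243 m, giving peak height M/(n_e·A·√(4πDt)) = 0.635/(0.29 × 26.9 × 3.243) = 0.02510 kg/m³.
(x−vt)²/(4Dt) = (0.13)²/(4 × 0.0372 × 22.5) = 0.005048; exp(−0.005048) = 0.9950.
C = 0.02510 × 0.9950 = 0.0250 kg/m³.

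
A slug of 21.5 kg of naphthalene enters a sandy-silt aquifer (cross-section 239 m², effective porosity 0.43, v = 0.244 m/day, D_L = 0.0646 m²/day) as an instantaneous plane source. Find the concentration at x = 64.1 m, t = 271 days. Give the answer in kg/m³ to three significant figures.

For an instantaneous plane source, C(x,t) = M/(n_e·A·√(4πDt)) · exp(−(x−vt)²/(4Dt)), with n_e·A the pore (flow) area.
Plume center vt = 0.244 × 271 = 66.124 m, so the well at 64.1 m is 2.024 m upgradient of the peak.
√(4πDt) = 14.83 m, giving peak height M/(n_e·A·√(4πDt)) = 21.5/(0.43 × 239 × 14.83) = 0.01411 kg/m³.
(x−vt)²/(4Dt) = (-2.024)²/(4 × 0.0646 × 271) = 0.05850; exp(−0.05850) = 0.9432.
C = 0.01411 × 0.9432 = 0.0133 kg/m³.

0.0133 kg/m³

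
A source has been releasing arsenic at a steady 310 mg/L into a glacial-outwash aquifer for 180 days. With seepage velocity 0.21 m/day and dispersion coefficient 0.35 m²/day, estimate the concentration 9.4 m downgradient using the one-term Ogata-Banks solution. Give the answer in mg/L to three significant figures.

308 mg/L

For a continuous step input, C/C₀ ≈ ½·erfc((x−vt)/(2√(Dt))).
vt = 0.21 × 180 = 37.8 m and 2√(Dt) = 2√(0.35 × 180) = 15.87 m.
Argument (x−vt)/(2√(Dt)) = (9.4 − 37.8)/15.87 = -1.790; ½·erfc(-1.790) = 0.9943.
C = 310 × 0.9943 = 308 mg/L.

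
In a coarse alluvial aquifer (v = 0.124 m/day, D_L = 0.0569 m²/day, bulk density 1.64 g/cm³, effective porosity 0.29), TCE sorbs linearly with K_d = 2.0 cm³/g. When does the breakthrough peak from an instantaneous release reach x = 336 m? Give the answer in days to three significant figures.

Retardation factor R = 1 + ρ_b·K_d/n = 1 + 1.64 × 2.0/0.29 = 12.31.
Sorption retards both mechanisms: v_R = v/R = 0.01007 m/day, D_R = D/R = 0.004622 m²/day.
Peak time from v_R²t² + 2D_R t − x² = 0: t = (√(D_R² + v_R²x²) − D_R)/v_R².
√(D_R² + v_R²x²) = √(0.004622² + 0.01007² × 336²) = 3.384; v_R² = 0.0001014.
t = (3.384 − 0.004622)/0.0001014 = 33300 days.

33300 days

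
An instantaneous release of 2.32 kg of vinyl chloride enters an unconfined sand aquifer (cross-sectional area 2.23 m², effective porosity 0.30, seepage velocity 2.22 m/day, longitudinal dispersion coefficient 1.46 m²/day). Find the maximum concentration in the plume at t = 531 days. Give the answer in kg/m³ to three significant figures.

The peak of an instantaneous 1D plume sits at x = vt; there the Gaussian factor is 1 and C_max = M/(n_e·A·√(4πDt)), where n_e·A is the pore area the mass is dissolved in.
√(4πDt) = √(4π × 1.46 × 531) = 98.70 m, so C_max = 2.32/(0.30 × 2.23 × 98.70) = 0.0351 kg/m³.

0.0351 kg/m³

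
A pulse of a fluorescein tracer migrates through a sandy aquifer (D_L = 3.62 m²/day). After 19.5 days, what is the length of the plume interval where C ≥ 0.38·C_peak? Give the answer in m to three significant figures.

The plume is Gaussian with σ = √(2Dt) = √(2 × 3.62 × 19.5) = 11.88 m.
C/C_peak = exp(−Δx²/(2σ²)) = 0.38 ⇒ Δx = σ·√(−2 ln 0.38) = 11.88 × 1.391 = 16.53 m.
Width = 2Δx = 33.1 m.

33.1 m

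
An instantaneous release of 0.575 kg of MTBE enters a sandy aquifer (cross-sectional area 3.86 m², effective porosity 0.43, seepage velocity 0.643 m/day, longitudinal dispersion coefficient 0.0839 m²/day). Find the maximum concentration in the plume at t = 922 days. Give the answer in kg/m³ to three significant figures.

0.0111 kg/m³

The peak of an instantaneous 1D plume sits at x = vt; there the Gaussian factor is 1 and C_max = M/(n_e·A·√(4πDt)), where n_e·A is the pore area the mass is dissolved in.
√(4πDt) = √(4π × 0.0839 × 922) = 31.18 m, so C_max = 0.575/(0.43 × 3.86 × 31.18) = 0.0111 kg/m³.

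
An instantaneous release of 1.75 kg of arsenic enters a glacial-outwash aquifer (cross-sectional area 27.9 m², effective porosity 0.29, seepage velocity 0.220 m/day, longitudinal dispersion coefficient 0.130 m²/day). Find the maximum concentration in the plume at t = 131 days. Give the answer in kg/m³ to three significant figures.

0.0148 kg/m³

The peak of an instantaneous 1D plume sits at x = vt; there the Gaussian factor is 1 and C_max = M/(n_e·A·√(4πDt)), where n_e·A is the pore area the mass is dissolved in.
√(4πDt) = √(4π × 0.130 × 131) = 14.63 m, so C_max = 1.75/(0.29 × 27.9 × 14.63) = 0.0148 kg/m³.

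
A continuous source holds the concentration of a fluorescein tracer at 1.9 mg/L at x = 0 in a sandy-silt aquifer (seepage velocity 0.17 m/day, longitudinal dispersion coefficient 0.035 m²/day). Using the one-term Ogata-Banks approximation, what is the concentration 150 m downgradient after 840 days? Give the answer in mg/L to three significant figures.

0.330 mg/L

For a continuous step input, C/C₀ ≈ ½·erfc((x−vt)/(2√(Dt))).
vt = 0.17 × 840 = 142.8 m and 2√(Dt) = 2√(0.035 × 840) = 10.84 m.
Argument (x−vt)/(2√(Dt)) = (150 − 142.8)/10.84 = 0.6642; ½·erfc(0.6642) = 0.1738.
C = 1.9 × 0.1738 = 0.330 mg/L.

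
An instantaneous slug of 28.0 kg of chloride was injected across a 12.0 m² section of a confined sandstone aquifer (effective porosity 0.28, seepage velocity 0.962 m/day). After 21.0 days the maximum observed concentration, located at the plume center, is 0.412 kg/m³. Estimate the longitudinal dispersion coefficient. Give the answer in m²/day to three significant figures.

1.55 m²/day

At the plume center C_max = M/(n_e·A·√(4πDt)), so D = M²/(4πt·(n_e·A·C_max)²).
n_e·A·C_max = 0.28 × 12.0 × 0.412 = 1.384 kg/m.
D = 28.0²/(4π × 21.0 × 1.384²) = 1.55 m²/day.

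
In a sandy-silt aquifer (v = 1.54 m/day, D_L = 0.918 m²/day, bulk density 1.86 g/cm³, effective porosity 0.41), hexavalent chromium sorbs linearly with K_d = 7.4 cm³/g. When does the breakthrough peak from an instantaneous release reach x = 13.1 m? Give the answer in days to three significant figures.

Retardation factor R = 1 + ρ_b·K_d/n = 1 + 1.86 × 7.4/0.41 = 34.57.
Sorption retards both mechanisms: v_R = v/R = 0.04455 m/day, D_R = D/R = 0.02655 m²/day.
Peak time from v_R²t² + 2D_R t − x² = 0: t = (√(D_R² + v_R²x²) − D_R)/v_R².
√(D_R² + v_R²x²) = √(0.02655² + 0.04455² × 13.1²) = 0.5842; v_R² = 0.001985.
t = (0.5842 − 0.02655)/0.001985 = 281 days.

281 days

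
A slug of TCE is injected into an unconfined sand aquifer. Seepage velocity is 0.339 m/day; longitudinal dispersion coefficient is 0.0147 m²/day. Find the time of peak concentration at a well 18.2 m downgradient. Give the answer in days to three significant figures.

53.6 days

For the 1D instantaneous-source solution, setting ∂C/∂t = 0 at fixed x gives v²t² + 2Dt − x² = 0, so t = (√(D² + v²x²) − D)/v².
√(D² + v²x²) = √(0.0147² + 0.339² × 18.2²) = 6.170; v² = 0.114921.
t = (6.170 − 0.0147)/0.114921 = 53.6 days (vs. the pure-advection estimate x/v = 53.7 d).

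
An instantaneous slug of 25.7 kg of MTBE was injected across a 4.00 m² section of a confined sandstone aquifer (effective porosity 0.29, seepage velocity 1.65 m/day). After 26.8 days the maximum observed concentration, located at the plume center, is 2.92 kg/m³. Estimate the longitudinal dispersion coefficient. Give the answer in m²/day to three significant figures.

At the plume center C_max = M/(n_e·A·√(4πDt)), so D = M²/(4πt·(n_e·A·C_max)²).
n_e·A·C_max = 0.29 × 4.00 × 2.92 = 3.387 kg/m.
D = 25.7²/(4π × 26.8 × 3.387²) = 0.171 m²/day.

0.171 m²/day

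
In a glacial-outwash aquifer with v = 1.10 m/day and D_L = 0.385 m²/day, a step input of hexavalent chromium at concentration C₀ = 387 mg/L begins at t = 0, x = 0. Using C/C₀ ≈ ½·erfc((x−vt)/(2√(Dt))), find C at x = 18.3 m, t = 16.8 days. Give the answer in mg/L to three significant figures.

201 mg/L

For a continuous step input, C/C₀ ≈ ½·erfc((x−vt)/(2√(Dt))).
vt = 1.10 × 16.8 = 18.48 m and 2√(Dt) = 2√(0.385 × 16.8) = 5.086 m.
Argument (x−vt)/(2√(Dt)) = (18.3 − 18.48)/5.086 = -0.03539; ½·erfc(-0.03539) = 0.5200.
C = 387 × 0.5200 = 201 mg/L.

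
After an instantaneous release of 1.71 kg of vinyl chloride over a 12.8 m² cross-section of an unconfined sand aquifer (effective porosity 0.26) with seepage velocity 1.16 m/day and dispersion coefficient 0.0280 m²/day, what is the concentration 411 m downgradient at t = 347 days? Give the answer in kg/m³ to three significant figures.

0.00731 kg/m³

For an instantaneous plane source, C(x,t) = M/(n_e·A·√(4πDt)) · exp(−(x−vt)²/(4Dt)), with n_e·A the pore (flow) area.
Plume center vt = 1.16 × 347 = 402.52 m, so the well at 411 m is 8.48 m downgradient of the peak.
√(4πDt) = 11.05 m, giving peak height M/(n_e·A·√(4πDt)) = 1.71/(0.26 × 12.8 × 11.05) = 0.04650 kg/m³.
(x−vt)²/(4Dt) = (8.48)²/(4 × 0.0280 × 347) = 1.850; exp(−1.850) = 0.1572.
C = 0.04650 × 0.1572 = 0.00731 kg/m³.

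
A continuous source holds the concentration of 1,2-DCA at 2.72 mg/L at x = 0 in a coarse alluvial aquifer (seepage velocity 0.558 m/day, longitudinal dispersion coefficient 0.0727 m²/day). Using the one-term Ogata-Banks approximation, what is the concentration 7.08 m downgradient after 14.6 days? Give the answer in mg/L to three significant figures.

2.09 mg/L

For a continuous step input, C/C₀ ≈ ½·erfc((x−vt)/(2√(Dt))).
vt = 0.558 × 14.6 = 8.1468 m and 2√(Dt) = 2√(0.0727 × 14.6) = 2.061 m.
Argument (x−vt)/(2√(Dt)) = (7.08 − 8.1468)/2.061 = -0.5176; ½·erfc(-0.5176) = 0.7679.
C = 2.72 × 0.7679 = 2.09 mg/L.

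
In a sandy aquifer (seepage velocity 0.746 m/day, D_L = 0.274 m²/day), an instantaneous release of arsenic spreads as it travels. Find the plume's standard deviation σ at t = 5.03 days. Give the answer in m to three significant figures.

1.66 m

Dispersive spreading gives a Gaussian with σ² = 2Dt; advection only shifts the center.
σ = √(2 × 0.274 × 5.03) = 1.66 m.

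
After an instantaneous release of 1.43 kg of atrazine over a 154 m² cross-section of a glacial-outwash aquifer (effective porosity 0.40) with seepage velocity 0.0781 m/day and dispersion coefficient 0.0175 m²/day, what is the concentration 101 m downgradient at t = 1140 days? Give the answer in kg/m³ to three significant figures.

0.000244 kg/m³

For an instantaneous plane source, C(x,t) = M/(n_e·A·√(4πDt)) · exp(−(x−vt)²/(4Dt)), with n_e·A the pore (flow) area.
Plume center vt = 0.0781 × 1140 = 89.034 m, so the well at 101 m is 11.966 m downgradient of the peak.
√(4πDt) = 15.83 m, giving peak height M/(n_e·A·√(4πDt)) = 1.43/(0.40 × 154 × 15.83) = 0.001466 kg/m³.
(x−vt)²/(4Dt) = (11.966)²/(4 × 0.0175 × 1140) = 1.794; exp(−1.794) = 0.1663.
C = 0.001466 × 0.1663 = 0.000244 kg/m³.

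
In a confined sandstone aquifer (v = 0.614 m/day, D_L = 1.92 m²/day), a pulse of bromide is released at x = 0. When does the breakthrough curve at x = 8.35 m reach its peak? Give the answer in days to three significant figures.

9.43 days

For the 1D instantaneous-source solution, setting ∂C/∂t = 0 at fixed x gives v²t² + 2Dt − x² = 0, so t = (√(D² + v²x²) − D)/v².
√(D² + v²x²) = √(1.92² + 0.614² × 8.35²) = 5.475; v² = 0.376996.
t = (5.475 − 1.92)/0.376996 = 9.43 days (vs. the pure-advection estimate x/v = 13.6 d).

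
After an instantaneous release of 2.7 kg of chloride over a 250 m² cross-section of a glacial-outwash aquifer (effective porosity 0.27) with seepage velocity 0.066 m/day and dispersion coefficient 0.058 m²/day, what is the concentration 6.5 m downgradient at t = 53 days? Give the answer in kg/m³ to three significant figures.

0.00309 kg/m³

For an instantaneous plane source, C(x,t) = M/(n_e·A·√(4πDt)) · exp(−(x−vt)²/(4Dt)), with n_e·A the pore (flow) area.
Plume center vt = 0.066 × 53 = 3.498 m, so the well at 6.5 m is 3.002 m downgradient of the peak.
√(4πDt) = 6.215 m, giving peak height M/(n_e·A·√(4πDt)) = 2.7/(0.27 × 250 × 6.215) = 0.006436 kg/m³.
(x−vt)²/(4Dt) = (3.002)²/(4 × 0.058 × 53) = 0.7329; exp(−0.7329) = 0.4805.
C = 0.006436 × 0.4805 = 0.00309 kg/m³.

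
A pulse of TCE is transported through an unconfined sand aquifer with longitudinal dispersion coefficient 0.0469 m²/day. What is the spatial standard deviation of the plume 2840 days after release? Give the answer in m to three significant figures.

Dispersive spreading gives a Gaussian with σ² = 2Dt; advection only shifts the center.
σ = √(2 × 0.0469 × 2840) = 16.3 m.

16.3 m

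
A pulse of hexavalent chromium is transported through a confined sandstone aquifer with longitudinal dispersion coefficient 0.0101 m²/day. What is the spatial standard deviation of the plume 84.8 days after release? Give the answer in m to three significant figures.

Dispersive spreading gives a Gaussian with σ² = 2Dt; advection only shifts the center.
σ = √(2 × 0.0101 × 84.8) = 1.31 m.

1.31 m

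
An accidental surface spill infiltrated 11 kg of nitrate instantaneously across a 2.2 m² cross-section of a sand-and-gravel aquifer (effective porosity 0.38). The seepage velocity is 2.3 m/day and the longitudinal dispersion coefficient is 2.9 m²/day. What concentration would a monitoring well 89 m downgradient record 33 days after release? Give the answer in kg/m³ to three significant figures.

For an instantaneous plane source, C(x,t) = M/(n_e·A·√(4πDt)) · exp(−(x−vt)²/(4Dt)), with n_e·A the pore (flow) area.
Plume center vt = 2.3 × 33 = 75.9 m, so the well at 89 m is 13.1 m downgradient of the peak.
√(4πDt) = 34.68 m, giving peak height M/(n_e·A·√(4πDt)) = 11/(0.38 × 2.2 × 34.68) = 0.3794 kg/m³.
(x−vt)²/(4Dt) = (13.1)²/(4 × 2.9 × 33) = 0.4483; exp(−0.4483) = 0.6387.
C = 0.3794 × 0.6387 = 0.242 kg/m³.

0.242 kg/m³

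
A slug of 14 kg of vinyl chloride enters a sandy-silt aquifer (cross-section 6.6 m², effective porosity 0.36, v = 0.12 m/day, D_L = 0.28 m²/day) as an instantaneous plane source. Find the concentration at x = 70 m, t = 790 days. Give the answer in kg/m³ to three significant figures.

For an instantaneous plane source, C(x,t) = M/(n_e·A·√(4πDt)) · exp(−(x−vt)²/(4Dt)), with n_e·A the pore (flow) area.
Plume center vt = 0.12 × 790 = 94.8 m, so the well at 70 m is 24.8 m upgradient of the peak.
√(4πDt) = 52.72 m, giving peak height M/(n_e·A·√(4πDt)) = 14/(0.36 × 6.6 × 52.72) = 0.1118 kg/m³.
(x−vt)²/(4Dt) = (-24.8)²/(4 × 0.28 × 790) = 0.6951; exp(−0.6951) = 0.4990.
C = 0.1118 × 0.4990 = 0.0558 kg/m³.

0.0558 kg/m³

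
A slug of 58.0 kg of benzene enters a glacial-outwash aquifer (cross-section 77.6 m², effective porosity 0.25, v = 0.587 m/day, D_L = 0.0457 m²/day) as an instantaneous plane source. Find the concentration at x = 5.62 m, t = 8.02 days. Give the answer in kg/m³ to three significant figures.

For an instantaneous plane source, C(x,t) = M/(n_e·A·√(4πDt)) · exp(−(x−vt)²/(4Dt)), with n_e·A the pore (flow) area.
Plume center vt = 0.587 × 8.02 = 4.70774 m, so the well at 5.62 m is 0.91226 m downgradient of the peak.
√(4πDt) = 2.146 m, giving peak height M/(n_e·A·√(4πDt)) = 58.0/(0.25 × 77.6 × 2.146) = 1.393 kg/m³.
(x−vt)²/(4Dt) = (0.91226)²/(4 × 0.0457 × 8.02) = 0.5677; exp(−0.5677) = 0.5668.
C = 1.393 × 0.5668 = 0.790 kg/m³.

0.790 kg/m³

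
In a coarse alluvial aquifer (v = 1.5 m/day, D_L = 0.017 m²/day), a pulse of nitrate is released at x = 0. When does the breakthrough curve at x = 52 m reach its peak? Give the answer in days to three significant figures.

34.7 days

For the 1D instantaneous-source solution, setting ∂C/∂t = 0 at fixed x gives v²t² + 2Dt − x² = 0, so t = (√(D² + v²x²) − D)/v².
√(D² + v²x²) = √(0.017² + 1.5² × 52²) = 78.00; v² = 2.25.
t = (78.00 − 0.017)/2.25 = 34.7 days (vs. the pure-advection estimate x/v = 34.7 d).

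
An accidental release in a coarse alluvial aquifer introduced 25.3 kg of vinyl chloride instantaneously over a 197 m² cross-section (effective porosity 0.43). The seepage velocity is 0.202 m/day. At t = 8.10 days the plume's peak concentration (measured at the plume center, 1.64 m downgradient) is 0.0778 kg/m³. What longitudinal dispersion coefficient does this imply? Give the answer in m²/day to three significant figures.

0.145 m²/day

At the plume center C_max = M/(n_e·A·√(4πDt)), so D = M²/(4πt·(n_e·A·C_max)²).
n_e·A·C_max = 0.43 × 197 × 0.0778 = 6.590 kg/m.
D = 25.3²/(4π × 8.10 × 6.590²) = 0.145 m²/day.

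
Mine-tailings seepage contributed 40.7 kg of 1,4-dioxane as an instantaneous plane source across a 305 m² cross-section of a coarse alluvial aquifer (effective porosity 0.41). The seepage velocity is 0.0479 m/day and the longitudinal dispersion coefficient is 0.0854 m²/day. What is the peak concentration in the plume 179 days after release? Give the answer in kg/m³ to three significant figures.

The peak of an instantaneous 1D plume sits at x = vt; there the Gaussian factor is 1 and C_max = M/(n_e·A·√(4πDt)), where n_e·A is the pore area the mass is dissolved in.
√(4πDt) = √(4π × 0.0854 × 179) = 13.86 m, so C_max = 40.7/(0.41 × 305 × 13.86) = 0.0235 kg/m³.

0.0235 kg/m³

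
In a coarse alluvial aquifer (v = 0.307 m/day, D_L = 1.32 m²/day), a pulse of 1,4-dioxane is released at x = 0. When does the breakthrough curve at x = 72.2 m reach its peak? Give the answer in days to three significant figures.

For the 1D instantaneous-source solution, setting ∂C/∂t = 0 at fixed x gives v²t² + 2Dt − x² = 0, so t = (√(D² + v²x²) − D)/v².
√(D² + v²x²) = √(1.32² + 0.307² × 72.2²) = 22.20; v² = 0.094249.
t = (22.20 − 1.32)/0.094249 = 222 days (vs. the pure-advection estimate x/v = 235 d).

222 days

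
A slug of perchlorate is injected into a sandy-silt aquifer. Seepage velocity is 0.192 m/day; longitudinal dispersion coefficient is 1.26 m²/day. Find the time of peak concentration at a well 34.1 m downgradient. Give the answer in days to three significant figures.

147 days

For the 1D instantaneous-source solution, setting ∂C/∂t = 0 at fixed x gives v²t² + 2Dt − x² = 0, so t = (√(D² + v²x²) − D)/v².
√(D² + v²x²) = √(1.26² + 0.192² × 34.1²) = 6.667; v² = 0.036864.
t = (6.667 − 1.26)/0.036864 = 147 days (vs. the pure-advection estimate x/v = 178 d).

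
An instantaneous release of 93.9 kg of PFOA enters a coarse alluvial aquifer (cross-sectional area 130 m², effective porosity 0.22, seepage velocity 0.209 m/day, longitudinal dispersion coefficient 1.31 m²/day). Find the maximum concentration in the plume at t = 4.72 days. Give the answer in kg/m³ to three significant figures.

The peak of an instantaneous 1D plume sits at x = vt; there the Gaussian factor is 1 and C_max = M/(n_e·A·√(4πDt)), where n_e·A is the pore area the mass is dissolved in.
√(4πDt) = √(4π × 1.31 × 4.72) = 8.815 m, so C_max = 93.9/(0.22 × 130 × 8.815) = 0.372 kg/m³.

0.372 kg/m³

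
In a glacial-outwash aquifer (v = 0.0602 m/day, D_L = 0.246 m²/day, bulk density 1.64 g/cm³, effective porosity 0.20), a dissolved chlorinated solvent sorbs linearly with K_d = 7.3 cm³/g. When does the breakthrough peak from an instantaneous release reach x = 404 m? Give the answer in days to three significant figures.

Retardation factor R = 1 + ρ_b·K_d/n = 1 + 1.64 × 7.3/0.20 = 60.86.
Sorption retards both mechanisms: v_R = v/R = 0.0009892 m/day, D_R = D/R = 0.004042 m²/day.
Peak time from v_R²t² + 2D_R t − x² = 0: t = (√(D_R² + v_R²x²) − D_R)/v_R².
√(D_R² + v_R²x²) = √(0.004042² + 0.0009892² × 404²) = 0.3997; v_R² = 9.785e-07.
t = (0.3997 − 0.004042)/9.785e-07 = 404000 days.

404000 days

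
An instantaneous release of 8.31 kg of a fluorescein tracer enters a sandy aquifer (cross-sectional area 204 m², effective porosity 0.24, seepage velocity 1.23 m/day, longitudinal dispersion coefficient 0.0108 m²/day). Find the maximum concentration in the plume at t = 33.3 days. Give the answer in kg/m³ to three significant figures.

0.0798 kg/m³

The peak of an instantaneous 1D plume sits at x = vt; there the Gaussian factor is 1 and C_max = M/(n_e·A·√(4πDt)), where n_e·A is the pore area the mass is dissolved in.
√(4πDt) = √(4π × 0.0108 × 33.3) = 2.126 m, so C_max = 8.31/(0.24 × 204 × 2.126) = 0.0798 kg/m³.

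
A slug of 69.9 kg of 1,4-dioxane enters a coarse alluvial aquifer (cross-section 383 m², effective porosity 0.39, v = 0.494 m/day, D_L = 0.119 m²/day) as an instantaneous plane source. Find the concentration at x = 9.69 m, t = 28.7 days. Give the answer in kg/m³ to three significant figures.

0.0164 kg/m³

For an instantaneous plane source, C(x,t) = M/(n_e·A·√(4πDt)) · exp(−(x−vt)²/(4Dt)), with n_e·A the pore (flow) area.
Plume center vt = 0.494 × 28.7 = 14.1778 m, so the well at 9.69 m is 4.4878 m upgradient of the peak.
√(4πDt) = 6.551 m, giving peak height M/(n_e·A·√(4πDt)) = 69.9/(0.39 × 383 × 6.551) = 0.07143 kg/m³.
(x−vt)²/(4Dt) = (-4.4878)²/(4 × 0.119 × 28.7) = 1.474; exp(−1.474) = 0.2290.
C = 0.07143 × 0.2290 = 0.0164 kg/m³.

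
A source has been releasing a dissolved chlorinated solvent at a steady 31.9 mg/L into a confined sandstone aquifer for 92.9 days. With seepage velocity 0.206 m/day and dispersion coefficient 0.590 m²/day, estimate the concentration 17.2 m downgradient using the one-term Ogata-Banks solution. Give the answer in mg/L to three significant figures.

For a continuous step input, C/C₀ ≈ ½·erfc((x−vt)/(2√(Dt))).
vt = 0.206 × 92.9 = 19.1374 m and 2√(Dt) = 2√(0.590 × 92.9) = 14.81 m.
Argument (x−vt)/(2√(Dt)) = (17.2 − 19.1374)/14.81 = -0.1308; ½·erfc(-0.1308) = 0.5734.
C = 31.9 × 0.5734 = 18.3 mg/L.

18.3 mg/L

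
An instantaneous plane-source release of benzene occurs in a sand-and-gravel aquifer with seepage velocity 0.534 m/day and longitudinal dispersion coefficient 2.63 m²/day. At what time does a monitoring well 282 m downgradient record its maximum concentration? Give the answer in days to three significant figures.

519 days

For the 1D instantaneous-source solution, setting ∂C/∂t = 0 at fixed x gives v²t² + 2Dt − x² = 0, so t = (√(D² + v²x²) − D)/v².
√(D² + v²x²) = √(2.63² + 0.534² × 282²) = 150.6; v² = 0.285156.
t = (150.6 − 2.63)/0.285156 = 519 days (vs. the pure-advection estimate x/v = 528 d).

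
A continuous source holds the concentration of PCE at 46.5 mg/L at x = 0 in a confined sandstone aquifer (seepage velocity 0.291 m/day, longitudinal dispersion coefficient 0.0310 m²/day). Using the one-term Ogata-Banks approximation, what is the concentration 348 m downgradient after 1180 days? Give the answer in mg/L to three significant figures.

13.7 mg/L

For a continuous step input, C/C₀ ≈ ½·erfc((x−vt)/(2√(Dt))).
vt = 0.291 × 1180 = 343.38 m and 2√(Dt) = 2√(0.0310 × 1180) = 12.10 m.
Argument (x−vt)/(2√(Dt)) = (348 − 343.38)/12.10 = 0.3818; ½·erfc(0.3818) = 0.2946.
C = 46.5 × 0.2946 = 13.7 mg/L.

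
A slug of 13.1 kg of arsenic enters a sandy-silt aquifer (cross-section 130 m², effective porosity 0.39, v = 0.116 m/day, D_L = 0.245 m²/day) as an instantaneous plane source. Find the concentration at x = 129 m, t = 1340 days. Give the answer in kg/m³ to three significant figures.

0.00236 kg/m³

For an instantaneous plane source, C(x,t) = M/(n_e·A·√(4πDt)) · exp(−(x−vt)²/(4Dt)), with n_e·A the pore (flow) area.
Plume center vt = 0.116 × 1340 = 155.44 m, so the well at 129 m is 26.44 m upgradient of the peak.
√(4πDt) = 64.23 m, giving peak height M/(n_e·A·√(4πDt)) = 13.1/(0.39 × 130 × 64.23) = 0.004023 kg/m³.
(x−vt)²/(4Dt) = (-26.44)²/(4 × 0.245 × 1340) = 0.5323; exp(−0.5323) = 0.5873.
C = 0.004023 × 0.5873 = 0.00236 kg/m³.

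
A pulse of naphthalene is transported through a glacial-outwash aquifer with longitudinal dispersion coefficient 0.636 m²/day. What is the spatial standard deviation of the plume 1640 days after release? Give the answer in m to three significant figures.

Dispersive spreading gives a Gaussian with σ² = 2Dt; advection only shifts the center.
σ = √(2 × 0.636 × 1640) = 45.7 m.

45.7 m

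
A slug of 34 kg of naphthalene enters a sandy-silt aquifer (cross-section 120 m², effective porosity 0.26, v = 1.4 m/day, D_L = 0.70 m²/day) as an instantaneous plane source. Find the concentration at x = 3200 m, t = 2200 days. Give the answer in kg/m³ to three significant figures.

For an instantaneous plane source, C(x,t) = M/(n_e·A·√(4πDt)) · exp(−(x−vt)²/(4Dt)), with n_e·A the pore (flow) area.
Plume center vt = 1.4 × 2200 = 3080 m, so the well at 3200 m is 120 m downgradient of the peak.
√(4πDt) = 139.1 m, giving peak height M/(n_e·A·√(4πDt)) = 34/(0.26 × 120 × 139.1) = 0.007834 kg/m³.
(x−vt)²/(4Dt) = (120)²/(4 × 0.70 × 2200) = 2.338; exp(−2.338) = 0.09652.
C = 0.007834 × 0.09652 = 0.000756 kg/m³.

0.000756 kg/m³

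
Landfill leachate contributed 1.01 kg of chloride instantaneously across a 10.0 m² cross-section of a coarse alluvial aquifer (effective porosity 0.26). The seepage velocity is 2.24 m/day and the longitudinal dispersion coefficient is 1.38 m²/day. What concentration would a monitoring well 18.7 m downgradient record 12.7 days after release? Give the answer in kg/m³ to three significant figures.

0.00675 kg/m³

For an instantaneous plane source, C(x,t) = M/(n_e·A·√(4πDt)) · exp(−(x−vt)²/(4Dt)), with n_e·A the pore (flow) area.
Plume center vt = 2.24 × 12.7 = 28.448 m, so the well at 18.7 m is 9.748 m upgradient of the peak.
√(4πDt) = 14.84 m, giving peak height M/(n_e·A·√(4πDt)) = 1.01/(0.26 × 10.0 × 14.84) = 0.02618 kg/m³.
(x−vt)²/(4Dt) = (-9.748)²/(4 × 1.38 × 12.7) = 1.355; exp(−1.355) = 0.2579.
C = 0.02618 × 0.2579 = 0.00675 kg/m³.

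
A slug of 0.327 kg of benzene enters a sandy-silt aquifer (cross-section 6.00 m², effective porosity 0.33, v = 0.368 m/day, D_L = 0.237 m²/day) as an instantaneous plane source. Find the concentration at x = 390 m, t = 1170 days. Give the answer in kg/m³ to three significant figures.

For an instantaneous plane source, C(x,t) = M/(n_e·A·√(4πDt)) · exp(−(x−vt)²/(4Dt)), with n_e·A the pore (flow) area.
Plume center vt = 0.368 × 1170 = 430.56 m, so the well at 390 m is 40.56 m upgradient of the peak.
√(4πDt) = 59.03 m, giving peak height M/(n_e·A·√(4πDt)) = 0.327/(0.33 × 6.00 × 59.03) = 0.002798 kg/m³.
(x−vt)²/(4Dt) = (-40.56)²/(4 × 0.237 × 1170) = 1.483; exp(−1.483) = 0.2270.
C = 0.002798 × 0.2270 = 0.000635 kg/m³.

0.000635 kg/m³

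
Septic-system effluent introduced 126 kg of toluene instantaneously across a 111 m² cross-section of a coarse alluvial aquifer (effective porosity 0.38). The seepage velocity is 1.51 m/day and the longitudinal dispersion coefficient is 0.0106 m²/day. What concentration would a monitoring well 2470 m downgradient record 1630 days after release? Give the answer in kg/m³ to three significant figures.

For an instantaneous plane source, C(x,t) = M/(n_e·A·√(4πDt)) · exp(−(x−vt)²/(4Dt)), with n_e·A the pore (flow) area.
Plume center vt = 1.51 × 1630 = 2461.3 m, so the well at 2470 m is 8.7 m downgradient of the peak.
√(4πDt) = 14.74 m, giving peak height M/(n_e·A·√(4πDt)) = 126/(0.38 × 111 × 14.74) = 0.2027 kg/m³.
(x−vt)²/(4Dt) = (8.7)²/(4 × 0.0106 × 1630) = 1.095; exp(−1.095) = 0.3345.
C = 0.2027 × 0.3345 = 0.0678 kg/m³.

0.0678 kg/m³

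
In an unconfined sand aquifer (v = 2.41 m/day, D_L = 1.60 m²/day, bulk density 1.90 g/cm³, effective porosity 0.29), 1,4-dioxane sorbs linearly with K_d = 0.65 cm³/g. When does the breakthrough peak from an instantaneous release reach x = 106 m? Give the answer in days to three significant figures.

Retardation factor R = 1 + ρ_b·K_d/n = 1 + 1.90 × 0.65/0.29 = 5.259.
Sorption retards both mechanisms: v_R = v/R = 0.4583 m/day, D_R = D/R = 0.3042 m²/day.
Peak time from v_R²t² + 2D_R t − x² = 0: t = (√(D_R² + v_R²x²) − D_R)/v_R².
√(D_R² + v_R²x²) = √(0.3042² + 0.4583² × 106²) = 48.58; v_R² = 0.2100.
t = (48.58 − 0.3042)/0.2100 = 230 days.

230 days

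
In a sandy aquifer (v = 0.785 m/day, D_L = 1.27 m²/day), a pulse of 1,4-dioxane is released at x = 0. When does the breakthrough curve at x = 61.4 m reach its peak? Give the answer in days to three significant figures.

For the 1D instantaneous-source solution, setting ∂C/∂t = 0 at fixed x gives v²t² + 2Dt − x² = 0, so t = (√(D² + v²x²) − D)/v².
√(D² + v²x²) = √(1.27² + 0.785² × 61.4²) = 48.22; v² = 0.616225.
t = (48.22 − 1.27)/0.616225 = 76.2 days (vs. the pure-advection estimate x/v = 78.2 d).

76.2 days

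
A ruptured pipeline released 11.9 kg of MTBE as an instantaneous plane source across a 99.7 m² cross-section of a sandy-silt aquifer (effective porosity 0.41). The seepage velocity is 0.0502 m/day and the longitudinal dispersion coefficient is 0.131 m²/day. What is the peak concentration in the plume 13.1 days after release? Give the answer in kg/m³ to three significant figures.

The peak of an instantaneous 1D plume sits at x = vt; there the Gaussian factor is 1 and C_max = M/(n_e·A·√(4πDt)), where n_e·A is the pore area the mass is dissolved in.
√(4πDt) = √(4π × 0.131 × 13.1) = 4.644 m, so C_max = 11.9/(0.41 × 99.7 × 4.644) = 0.0627 kg/m³.

0.0627 kg/m³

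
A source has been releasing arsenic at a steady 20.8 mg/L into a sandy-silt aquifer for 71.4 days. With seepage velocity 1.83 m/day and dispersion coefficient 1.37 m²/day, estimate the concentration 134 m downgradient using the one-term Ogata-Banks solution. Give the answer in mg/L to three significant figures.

8.44 mg/L

For a continuous step input, C/C₀ ≈ ½·erfc((x−vt)/(2√(Dt))).
vt = 1.83 × 71.4 = 130.662 m and 2√(Dt) = 2√(1.37 × 71.4) = 19.78 m.
Argument (x−vt)/(2√(Dt)) = (134 − 130.662)/19.78 = 0.1688; ½·erfc(0.1688) = 0.4057.
C = 20.8 × 0.4057 = 8.44 mg/L.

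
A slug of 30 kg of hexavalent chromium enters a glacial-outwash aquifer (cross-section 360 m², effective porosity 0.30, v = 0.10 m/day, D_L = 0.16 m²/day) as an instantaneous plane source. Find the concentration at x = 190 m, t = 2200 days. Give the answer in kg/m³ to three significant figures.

For an instantaneous plane source, C(x,t) = M/(n_e·A·√(4πDt)) · exp(−(x−vt)²/(4Dt)), with n_e·A the pore (flow) area.
Plume center vt = 0.10 × 2200 = 220 m, so the well at 190 m is 30 m upgradient of the peak.
√(4πDt) = 66.51 m, giving peak height M/(n_e·A·√(4πDt)) = 30/(0.30 × 360 × 66.51) = 0.004176 kg/m³.
(x−vt)²/(4Dt) = (-30)²/(4 × 0.16 × 2200) = 0.6392; exp(−0.6392) = 0.5277.
C = 0.004176 × 0.5277 = 0.00220 kg/m³.

0.00220 kg/m³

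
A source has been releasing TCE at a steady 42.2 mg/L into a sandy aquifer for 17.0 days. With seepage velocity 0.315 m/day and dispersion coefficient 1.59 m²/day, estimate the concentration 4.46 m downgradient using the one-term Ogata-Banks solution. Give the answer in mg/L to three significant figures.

23.1 mg/L

For a continuous step input, C/C₀ ≈ ½·erfc((x−vt)/(2√(Dt))).
vt = 0.315 × 17.0 = 5.355 m and 2√(Dt) = 2√(1.59 × 17.0) = 10.40 m.
Argument (x−vt)/(2√(Dt)) = (4.46 − 5.355)/10.40 = -0.08606; ½·erfc(-0.08606) = 0.5484.
C = 42.2 × 0.5484 = 23.1 mg/L.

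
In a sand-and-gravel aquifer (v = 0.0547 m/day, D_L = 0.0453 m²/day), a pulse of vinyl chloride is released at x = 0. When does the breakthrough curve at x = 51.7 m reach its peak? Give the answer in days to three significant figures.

For the 1D instantaneous-source solution, setting ∂C/∂t = 0 at fixed x gives v²t² + 2Dt − x² = 0, so t = (√(D² + v²x²) − D)/v².
√(D² + v²x²) = √(0.0453² + 0.0547² × 51.7²) = 2.828; v² = 0.00299209.
t = (2.828 − 0.0453)/0.00299209 = 930 days (vs. the pure-advection estimate x/v = 945 d).

930 days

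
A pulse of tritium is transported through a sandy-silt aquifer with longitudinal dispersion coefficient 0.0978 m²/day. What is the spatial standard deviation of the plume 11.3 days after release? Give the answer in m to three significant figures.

Dispersive spreading gives a Gaussian with σ² = 2Dt; advection only shifts the center.
σ = √(2 × 0.0978 × 11.3) = 1.49 m.

1.49 m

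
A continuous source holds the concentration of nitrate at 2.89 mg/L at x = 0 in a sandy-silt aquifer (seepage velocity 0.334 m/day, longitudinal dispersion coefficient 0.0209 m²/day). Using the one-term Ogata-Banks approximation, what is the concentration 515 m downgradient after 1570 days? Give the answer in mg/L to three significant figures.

2.53 mg/L

For a continuous step input, C/C₀ ≈ ½·erfc((x−vt)/(2√(Dt))).
vt = 0.334 × 1570 = 524.38 m and 2√(Dt) = 2√(0.0209 × 1570) = 11.46 m.
Argument (x−vt)/(2√(Dt)) = (515 − 524.38)/11.46 = -0.8185; ½·erfc(-0.8185) = 0.8765.
C = 2.89 × 0.8765 = 2.53 mg/L.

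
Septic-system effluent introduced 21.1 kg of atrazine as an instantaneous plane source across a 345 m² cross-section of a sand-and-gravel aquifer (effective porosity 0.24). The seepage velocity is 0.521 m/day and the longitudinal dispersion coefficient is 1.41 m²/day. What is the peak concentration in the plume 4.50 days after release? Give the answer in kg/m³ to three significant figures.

0.0285 kg/m³

The peak of an instantaneous 1D plume sits at x = vt; there the Gaussian factor is 1 and C_max = M/(n_e·A·√(4πDt)), where n_e·A is the pore area the mass is dissolved in.
√(4πDt) = √(4π × 1.41 × 4.50) = 8.929 m, so C_max = 21.1/(0.24 × 345 × 8.929) = 0.0285 kg/m³.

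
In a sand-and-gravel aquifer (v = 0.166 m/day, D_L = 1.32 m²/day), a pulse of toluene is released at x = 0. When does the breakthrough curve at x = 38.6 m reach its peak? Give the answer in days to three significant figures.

For the 1D instantaneous-source solution, setting ∂C/∂t = 0 at fixed x gives v²t² + 2Dt − x² = 0, so t = (√(D² + v²x²) − D)/v².
√(D² + v²x²) = √(1.32² + 0.166² × 38.6²) = 6.542; v² = 0.027556.
t = (6.542 − 1.32)/0.027556 = 190 days (vs. the pure-advection estimate x/v = 233 d).

190 days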